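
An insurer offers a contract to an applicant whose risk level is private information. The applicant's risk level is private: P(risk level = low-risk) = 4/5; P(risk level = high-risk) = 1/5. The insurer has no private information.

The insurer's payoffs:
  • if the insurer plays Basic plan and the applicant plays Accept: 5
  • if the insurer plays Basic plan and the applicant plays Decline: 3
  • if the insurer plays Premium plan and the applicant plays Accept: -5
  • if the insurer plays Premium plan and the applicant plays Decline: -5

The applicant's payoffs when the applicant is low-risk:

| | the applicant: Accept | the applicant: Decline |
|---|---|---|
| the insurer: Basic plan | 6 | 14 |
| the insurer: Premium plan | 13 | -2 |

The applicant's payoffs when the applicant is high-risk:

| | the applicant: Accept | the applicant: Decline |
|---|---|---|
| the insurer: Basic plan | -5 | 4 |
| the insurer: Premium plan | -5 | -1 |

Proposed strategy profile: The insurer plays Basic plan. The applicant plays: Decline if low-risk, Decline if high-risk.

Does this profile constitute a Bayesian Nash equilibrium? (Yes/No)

Yes

The insurer plays Basic plan: E[Basic plan] = 4/5·(3) + 1/5·(3) = 3; E[Premium plan] = -5. Best-responding. ✓
The applicant (risk level low-risk), facing Basic plan: Accept gives 6, Decline gives 14. Proposed Decline is best. ✓
The applicant (risk level high-risk), facing Basic plan: Accept gives -5, Decline gives 4. Proposed Decline is best. ✓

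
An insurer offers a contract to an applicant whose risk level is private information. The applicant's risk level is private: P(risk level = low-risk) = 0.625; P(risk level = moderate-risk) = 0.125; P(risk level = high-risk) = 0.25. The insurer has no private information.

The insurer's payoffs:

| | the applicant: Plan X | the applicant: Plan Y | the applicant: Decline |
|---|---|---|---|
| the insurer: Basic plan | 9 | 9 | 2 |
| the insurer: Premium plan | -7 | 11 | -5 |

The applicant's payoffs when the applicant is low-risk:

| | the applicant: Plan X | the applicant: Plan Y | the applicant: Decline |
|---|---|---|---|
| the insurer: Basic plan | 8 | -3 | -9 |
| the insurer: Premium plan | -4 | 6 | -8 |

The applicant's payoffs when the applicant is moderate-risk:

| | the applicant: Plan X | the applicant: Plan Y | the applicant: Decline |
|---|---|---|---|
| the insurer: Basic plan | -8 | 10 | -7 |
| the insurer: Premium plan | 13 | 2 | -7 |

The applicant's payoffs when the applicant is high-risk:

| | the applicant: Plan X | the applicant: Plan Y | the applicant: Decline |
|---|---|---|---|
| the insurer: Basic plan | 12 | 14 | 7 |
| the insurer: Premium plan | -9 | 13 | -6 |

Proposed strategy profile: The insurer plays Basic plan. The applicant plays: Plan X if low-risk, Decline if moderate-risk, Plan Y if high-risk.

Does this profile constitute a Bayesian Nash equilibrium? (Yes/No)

The insurer plays Basic plan: E[Basic plan] = 0.625·(9) + 0.125·(2) + 0.25·(9) = 8.125; E[Premium plan] = -2.25. Best-responding. ✓
The applicant (risk level low-risk), facing Basic plan: Plan X gives 8, Plan Y gives -3, Decline gives -9. Proposed Plan X is best. ✓
The applicant (risk level moderate-risk), facing Basic plan: Plan X gives -8, Plan Y gives 10, Decline gives -7. Proposed Decline is not best — profitable deviation exists. ✗
The applicant (risk level high-risk), facing Basic plan: Plan X gives 12, Plan Y gives 14, Decline gives 7. Proposed Plan Y is best. ✓

No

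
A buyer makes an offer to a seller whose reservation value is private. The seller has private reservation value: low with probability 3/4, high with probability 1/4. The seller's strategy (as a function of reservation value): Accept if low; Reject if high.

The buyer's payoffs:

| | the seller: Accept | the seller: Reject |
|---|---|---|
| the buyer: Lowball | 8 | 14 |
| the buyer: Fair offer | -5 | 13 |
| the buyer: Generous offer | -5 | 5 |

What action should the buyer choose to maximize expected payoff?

Lowball

Compute the buyer's expected payoff for each action, taking the expectation over the seller's type.
E[Lowball] = 3/4·(8) + 1/4·(14) = 19/2
E[Fair offer] = 3/4·(-5) + 1/4·(13) = -1/2
E[Generous offer] = 3/4·(-5) + 1/4·(5) = -5/2
Best response: Lowball (19/2 is the largest).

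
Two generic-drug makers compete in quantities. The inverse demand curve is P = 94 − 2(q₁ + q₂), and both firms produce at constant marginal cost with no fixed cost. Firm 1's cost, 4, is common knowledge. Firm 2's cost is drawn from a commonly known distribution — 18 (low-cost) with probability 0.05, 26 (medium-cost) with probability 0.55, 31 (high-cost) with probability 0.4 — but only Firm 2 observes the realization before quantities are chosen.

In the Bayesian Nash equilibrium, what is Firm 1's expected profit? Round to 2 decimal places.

716.94

Firm 2 with cost c maximizes (94 − 2(q₁+q₂) − c)·q₂, giving q₂(c) = (94 − c − 2q₁)/4.
E[c₂] = 0.05·18 + 0.55·26 + 0.4·31 = 27.6
Firm 1's FOC against E[q₂] yields q₁ = (94 − 2·4 + E[c₂])/6 = (94 − 8 + 27.6)/6 = 18.9333.
E[P] = 94 − 2·(q₁ + E[q₂]) = 41.8667; Firm 1's expected profit = (E[P] − 4)·q₁ = (41.8667 − 4)·18.9333 = 716.942.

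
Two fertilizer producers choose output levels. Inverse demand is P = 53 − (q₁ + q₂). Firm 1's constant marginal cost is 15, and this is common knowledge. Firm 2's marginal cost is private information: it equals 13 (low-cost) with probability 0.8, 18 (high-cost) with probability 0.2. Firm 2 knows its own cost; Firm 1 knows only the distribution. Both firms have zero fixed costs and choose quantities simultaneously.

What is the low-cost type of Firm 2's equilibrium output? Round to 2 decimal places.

Type-c best response for Firm 2: q₂(c) = (53 − c)/2 − q₁/2.
Firm 1 maximizes expected profit; its first-order condition is 53 − 2q₁ − E[q₂] − 15 = 0.
Substituting E[q₂] and solving: E[c₂] = 14, so q₁ = (53 − 2·15 + 14)/3 = 12.3333.
q₂(low-cost) = (53 − 13 − 12.3333)/2 = 13.8333.

13.83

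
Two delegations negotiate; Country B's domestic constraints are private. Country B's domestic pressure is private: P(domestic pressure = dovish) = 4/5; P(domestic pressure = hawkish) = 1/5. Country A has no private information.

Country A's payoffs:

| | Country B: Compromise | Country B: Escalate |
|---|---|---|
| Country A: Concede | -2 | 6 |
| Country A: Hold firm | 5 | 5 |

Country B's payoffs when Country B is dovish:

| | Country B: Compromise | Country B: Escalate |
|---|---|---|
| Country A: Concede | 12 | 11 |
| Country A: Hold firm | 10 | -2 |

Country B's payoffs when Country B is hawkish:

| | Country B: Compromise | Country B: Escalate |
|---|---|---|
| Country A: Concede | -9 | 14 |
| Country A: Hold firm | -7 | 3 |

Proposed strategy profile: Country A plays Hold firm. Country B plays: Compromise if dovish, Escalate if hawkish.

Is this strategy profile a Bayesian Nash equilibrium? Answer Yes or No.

Yes

A profile is a BNE iff every type of every player is best-responding given beliefs about the other side.
Country A plays Hold firm: E[Hold firm] = 4/5·(5) + 1/5·(5) = 5; E[Concede] = -2/5. Best-responding. ✓
Country B (domestic pressure dovish), facing Hold firm: Compromise gives 10, Escalate gives -2. Proposed Compromise is best. ✓
Country B (domestic pressure hawkish), facing Hold firm: Compromise gives -7, Escalate gives 3. Proposed Escalate is best. ✓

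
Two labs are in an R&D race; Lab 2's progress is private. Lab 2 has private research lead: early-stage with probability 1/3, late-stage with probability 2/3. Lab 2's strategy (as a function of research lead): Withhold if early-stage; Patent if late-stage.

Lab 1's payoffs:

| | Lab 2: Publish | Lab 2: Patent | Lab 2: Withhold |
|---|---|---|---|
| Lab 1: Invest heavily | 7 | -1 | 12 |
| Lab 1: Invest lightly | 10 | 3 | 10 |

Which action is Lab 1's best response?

E[Invest heavily] = 1/3·(12) + 2/3·(-1) = 10/3
E[Invest lightly] = 1/3·(10) + 2/3·(3) = 16/3
Best response: Invest lightly (16/3 is the largest).

Invest lightly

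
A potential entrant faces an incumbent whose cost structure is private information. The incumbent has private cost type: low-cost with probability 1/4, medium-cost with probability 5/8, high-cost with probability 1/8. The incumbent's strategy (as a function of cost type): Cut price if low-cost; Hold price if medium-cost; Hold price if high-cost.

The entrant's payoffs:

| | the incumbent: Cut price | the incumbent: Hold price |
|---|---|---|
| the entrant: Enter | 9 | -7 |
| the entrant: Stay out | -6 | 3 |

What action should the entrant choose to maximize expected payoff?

Stay out

E[Enter] = 1/4·(9) + 5/8·(-7) + 1/8·(-7) = -3
E[Stay out] = 1/4·(-6) + 5/8·(3) + 1/8·(3) = 3/4
Best response: Stay out (3/4 is the largest).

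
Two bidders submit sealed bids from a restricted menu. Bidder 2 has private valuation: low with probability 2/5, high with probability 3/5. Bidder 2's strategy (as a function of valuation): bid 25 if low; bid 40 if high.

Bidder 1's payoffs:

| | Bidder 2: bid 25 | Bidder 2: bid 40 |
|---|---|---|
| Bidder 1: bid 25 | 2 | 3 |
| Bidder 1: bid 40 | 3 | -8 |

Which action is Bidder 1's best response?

bid 25

Compute Bidder 1's expected payoff for each action, taking the expectation over Bidder 2's type.
E[bid 25] = 2/5·(2) + 3/5·(3) = 13/5
E[bid 40] = 2/5·(3) + 3/5·(-8) = -18/5
Best response: bid 25 (13/5 is the largest).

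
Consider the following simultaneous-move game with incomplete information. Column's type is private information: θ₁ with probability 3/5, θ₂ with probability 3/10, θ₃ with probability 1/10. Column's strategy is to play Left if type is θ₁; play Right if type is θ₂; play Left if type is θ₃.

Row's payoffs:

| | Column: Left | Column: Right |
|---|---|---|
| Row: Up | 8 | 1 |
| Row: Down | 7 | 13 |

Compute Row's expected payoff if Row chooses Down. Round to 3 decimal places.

E[Down] = 3/5·7 + 3/10·13 + 1/10·7 = 21/5 + 39/10 + 7/10 = 44/5

8.800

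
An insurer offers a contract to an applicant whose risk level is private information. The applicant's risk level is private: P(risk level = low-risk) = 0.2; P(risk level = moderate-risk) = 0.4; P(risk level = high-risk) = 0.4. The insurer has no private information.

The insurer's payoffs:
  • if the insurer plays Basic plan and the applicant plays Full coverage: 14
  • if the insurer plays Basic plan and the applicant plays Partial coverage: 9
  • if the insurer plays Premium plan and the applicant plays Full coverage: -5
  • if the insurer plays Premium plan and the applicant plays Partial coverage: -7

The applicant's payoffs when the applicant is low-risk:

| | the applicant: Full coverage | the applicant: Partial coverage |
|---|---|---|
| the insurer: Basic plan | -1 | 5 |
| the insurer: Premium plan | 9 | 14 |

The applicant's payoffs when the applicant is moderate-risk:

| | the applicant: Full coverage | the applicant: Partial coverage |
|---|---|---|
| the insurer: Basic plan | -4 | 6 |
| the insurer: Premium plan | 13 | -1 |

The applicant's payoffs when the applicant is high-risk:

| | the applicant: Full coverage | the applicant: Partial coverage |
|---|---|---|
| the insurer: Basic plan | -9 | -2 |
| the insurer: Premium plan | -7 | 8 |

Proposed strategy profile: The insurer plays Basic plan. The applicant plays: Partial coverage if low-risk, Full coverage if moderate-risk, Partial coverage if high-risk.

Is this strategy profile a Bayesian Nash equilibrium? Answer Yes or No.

The insurer plays Basic plan: E[Basic plan] = 0.2·(9) + 0.4·(14) + 0.4·(9) = 11; E[Premium plan] = -6.2. Best-responding. ✓
The applicant (risk level low-risk), facing Basic plan: Full coverage gives -1, Partial coverage gives 5. Proposed Partial coverage is best. ✓
The applicant (risk level moderate-risk), facing Basic plan: Full coverage gives -4, Partial coverage gives 6. Proposed Full coverage is not best — profitable deviation exists. ✗
The applicant (risk level high-risk), facing Basic plan: Full coverage gives -9, Partial coverage gives -2. Proposed Partial coverage is best. ✓

No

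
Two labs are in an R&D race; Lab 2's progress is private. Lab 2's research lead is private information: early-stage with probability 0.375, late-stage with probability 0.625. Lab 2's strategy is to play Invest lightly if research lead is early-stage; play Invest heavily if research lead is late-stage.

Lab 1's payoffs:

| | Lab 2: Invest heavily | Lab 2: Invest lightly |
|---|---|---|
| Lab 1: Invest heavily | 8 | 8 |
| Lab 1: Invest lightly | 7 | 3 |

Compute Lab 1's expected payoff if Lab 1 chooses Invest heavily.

E[Invest heavily] = 0.375·8 + 0.625·8 = 3 + 5 = 8

8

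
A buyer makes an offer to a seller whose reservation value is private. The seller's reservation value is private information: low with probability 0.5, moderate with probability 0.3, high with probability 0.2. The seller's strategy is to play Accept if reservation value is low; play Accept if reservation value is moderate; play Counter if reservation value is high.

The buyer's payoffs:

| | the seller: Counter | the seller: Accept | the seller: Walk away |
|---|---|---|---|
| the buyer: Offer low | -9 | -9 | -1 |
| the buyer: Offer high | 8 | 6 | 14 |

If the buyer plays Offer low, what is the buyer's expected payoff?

-9

E[Offer low] = 0.5·(-9) + 0.3·(-9) + 0.2·(-9) = (-4.5) + (-2.7) + (-1.8) = -9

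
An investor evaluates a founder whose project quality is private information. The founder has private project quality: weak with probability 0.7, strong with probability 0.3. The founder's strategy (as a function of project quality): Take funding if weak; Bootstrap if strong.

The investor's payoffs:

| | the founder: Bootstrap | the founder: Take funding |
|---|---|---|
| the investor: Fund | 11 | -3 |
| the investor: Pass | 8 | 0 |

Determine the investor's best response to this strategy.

E[Fund] = 0.7·(-3) + 0.3·(11) = 1.2
E[Pass] = 0.7·(0) + 0.3·(8) = 2.4
Best response: Pass (2.4 is the largest).

Pass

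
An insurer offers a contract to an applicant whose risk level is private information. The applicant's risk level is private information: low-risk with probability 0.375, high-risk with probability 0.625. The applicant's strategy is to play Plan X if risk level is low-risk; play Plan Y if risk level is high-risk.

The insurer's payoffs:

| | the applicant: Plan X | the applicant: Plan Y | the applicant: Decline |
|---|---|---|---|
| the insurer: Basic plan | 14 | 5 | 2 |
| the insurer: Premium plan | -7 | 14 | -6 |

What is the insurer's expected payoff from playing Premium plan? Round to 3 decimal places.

Take the expectation over the applicant's risk level, weighting each type's action by its prior probability.
E[Premium plan] = 0.375·(-7) + 0.625·14 = (-2.625) + 8.75 = 6.125

6.125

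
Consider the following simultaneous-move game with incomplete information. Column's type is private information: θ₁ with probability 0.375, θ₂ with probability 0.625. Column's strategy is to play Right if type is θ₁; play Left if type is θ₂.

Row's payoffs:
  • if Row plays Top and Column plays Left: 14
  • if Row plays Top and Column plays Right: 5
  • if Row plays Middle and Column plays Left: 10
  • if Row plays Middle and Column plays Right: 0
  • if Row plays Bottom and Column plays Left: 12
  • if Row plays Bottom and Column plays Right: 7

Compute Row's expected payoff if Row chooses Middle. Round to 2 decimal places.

Take the expectation over Column's type, weighting each type's action by its prior probability.
E[Middle] = 0.375·0 + 0.625·10 = 0 + 6.25 = 6.25

6.25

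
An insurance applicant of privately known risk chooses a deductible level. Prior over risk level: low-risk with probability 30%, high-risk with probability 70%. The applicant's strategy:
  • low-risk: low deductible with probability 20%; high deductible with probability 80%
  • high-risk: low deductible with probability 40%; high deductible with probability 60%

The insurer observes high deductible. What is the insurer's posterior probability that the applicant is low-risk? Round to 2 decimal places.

0.36

Apply Bayes' rule using the sender's strategy as the likelihood.
P(high deductible) = 0.3·0.8 + 0.7·0.6 = 0.66
P(low-risk | high deductible) = (0.3·0.8) / 0.66 = 0.24 / 0.66 = 0.363636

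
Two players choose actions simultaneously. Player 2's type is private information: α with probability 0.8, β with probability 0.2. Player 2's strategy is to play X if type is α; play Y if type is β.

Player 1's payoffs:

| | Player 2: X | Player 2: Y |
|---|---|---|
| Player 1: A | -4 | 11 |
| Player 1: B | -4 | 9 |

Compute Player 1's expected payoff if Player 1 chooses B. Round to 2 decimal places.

-1.40

Take the expectation over Player 2's type, weighting each type's action by its prior probability.
E[B] = 0.8·(-4) + 0.2·9 = (-3.2) + 1.8 = -1.4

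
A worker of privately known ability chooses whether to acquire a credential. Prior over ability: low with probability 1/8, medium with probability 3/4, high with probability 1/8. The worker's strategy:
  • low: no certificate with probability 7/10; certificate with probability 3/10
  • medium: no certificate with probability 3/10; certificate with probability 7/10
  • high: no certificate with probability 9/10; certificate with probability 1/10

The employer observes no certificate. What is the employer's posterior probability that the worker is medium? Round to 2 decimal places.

P(no certificate) = (1/8)·(7/10) + (3/4)·(3/10) + (1/8)·(9/10) = 17/40
P(medium | no certificate) = ((3/4)·(3/10)) / (17/40) = (9/40) / (17/40) = 9/17

0.53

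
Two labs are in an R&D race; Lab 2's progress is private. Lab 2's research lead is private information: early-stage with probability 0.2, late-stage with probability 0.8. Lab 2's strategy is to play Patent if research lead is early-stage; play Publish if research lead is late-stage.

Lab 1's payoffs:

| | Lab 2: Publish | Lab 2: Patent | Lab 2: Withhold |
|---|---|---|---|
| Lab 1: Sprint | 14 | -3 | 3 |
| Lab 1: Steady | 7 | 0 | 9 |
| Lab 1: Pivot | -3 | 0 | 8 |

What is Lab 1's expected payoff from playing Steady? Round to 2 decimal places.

5.60

Take the expectation over Lab 2's research lead, weighting each type's action by its prior probability.
E[Steady] = 0.2·0 + 0.8·7 = 0 + 5.6 = 5.6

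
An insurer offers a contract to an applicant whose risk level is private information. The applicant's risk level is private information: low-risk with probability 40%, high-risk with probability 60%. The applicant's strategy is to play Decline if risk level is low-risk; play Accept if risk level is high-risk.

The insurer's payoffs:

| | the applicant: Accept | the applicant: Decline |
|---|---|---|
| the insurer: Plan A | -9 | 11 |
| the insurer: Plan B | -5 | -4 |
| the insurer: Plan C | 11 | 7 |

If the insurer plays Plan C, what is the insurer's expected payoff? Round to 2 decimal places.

Take the expectation over the applicant's risk level, weighting each type's action by its prior probability.
E[Plan C] = 0.4·7 + 0.6·11 = 2.8 + 6.6 = 9.4

9.40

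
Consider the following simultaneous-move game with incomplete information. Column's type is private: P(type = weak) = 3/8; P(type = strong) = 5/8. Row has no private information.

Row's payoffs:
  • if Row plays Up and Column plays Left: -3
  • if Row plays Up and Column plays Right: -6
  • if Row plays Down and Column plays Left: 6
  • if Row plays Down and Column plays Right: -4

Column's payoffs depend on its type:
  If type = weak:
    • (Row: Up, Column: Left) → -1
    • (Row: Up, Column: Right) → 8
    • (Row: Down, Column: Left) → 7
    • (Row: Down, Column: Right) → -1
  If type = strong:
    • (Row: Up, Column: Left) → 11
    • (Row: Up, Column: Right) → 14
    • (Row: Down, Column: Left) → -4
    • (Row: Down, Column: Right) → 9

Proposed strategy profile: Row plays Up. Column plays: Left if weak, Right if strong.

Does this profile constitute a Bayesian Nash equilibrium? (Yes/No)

Row plays Up: E[Up] = 3/8·(-3) + 5/8·(-6) = -39/8; E[Down] = -1/4. Not best-responding. ✗
Column (type weak), facing Up: Left gives -1, Right gives 8. Proposed Left is not best — profitable deviation exists. ✗
Column (type strong), facing Up: Left gives 11, Right gives 14. Proposed Right is best. ✓

No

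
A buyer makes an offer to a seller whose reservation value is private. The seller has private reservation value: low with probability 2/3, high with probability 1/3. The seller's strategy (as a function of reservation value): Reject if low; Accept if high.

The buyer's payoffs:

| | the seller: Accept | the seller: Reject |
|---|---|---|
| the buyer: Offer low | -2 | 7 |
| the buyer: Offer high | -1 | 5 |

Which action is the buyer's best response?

Offer low

E[Offer low] = 2/3·(7) + 1/3·(-2) = 4
E[Offer high] = 2/3·(5) + 1/3·(-1) = 3
Best response: Offer low (4 is the largest).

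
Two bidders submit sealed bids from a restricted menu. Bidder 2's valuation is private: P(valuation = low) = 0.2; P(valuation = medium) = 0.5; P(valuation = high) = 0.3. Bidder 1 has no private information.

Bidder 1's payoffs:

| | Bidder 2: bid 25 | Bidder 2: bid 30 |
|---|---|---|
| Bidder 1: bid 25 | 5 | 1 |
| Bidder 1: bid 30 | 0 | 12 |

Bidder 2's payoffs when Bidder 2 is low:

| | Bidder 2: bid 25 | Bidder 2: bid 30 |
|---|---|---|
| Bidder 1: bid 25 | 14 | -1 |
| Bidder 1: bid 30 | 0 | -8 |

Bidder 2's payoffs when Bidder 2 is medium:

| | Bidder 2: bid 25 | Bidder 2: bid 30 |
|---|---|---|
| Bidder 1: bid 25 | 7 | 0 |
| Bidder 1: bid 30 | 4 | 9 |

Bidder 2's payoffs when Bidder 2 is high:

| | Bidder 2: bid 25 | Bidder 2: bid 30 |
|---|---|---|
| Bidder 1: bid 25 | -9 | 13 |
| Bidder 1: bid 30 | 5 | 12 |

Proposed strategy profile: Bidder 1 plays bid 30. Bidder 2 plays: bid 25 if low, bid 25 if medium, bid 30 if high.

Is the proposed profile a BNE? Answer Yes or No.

Bidder 1 plays bid 30: E[bid 30] = 0.2·(0) + 0.5·(0) + 0.3·(12) = 3.6; E[bid 25] = 3.8. Not best-responding. ✗
Bidder 2 (valuation low), facing bid 30: bid 25 gives 0, bid 30 gives -8. Proposed bid 25 is best. ✓
Bidder 2 (valuation medium), facing bid 30: bid 25 gives 4, bid 30 gives 9. Proposed bid 25 is not best — profitable deviation exists. ✗
Bidder 2 (valuation high), facing bid 30: bid 25 gives 5, bid 30 gives 12. Proposed bid 30 is best. ✓

No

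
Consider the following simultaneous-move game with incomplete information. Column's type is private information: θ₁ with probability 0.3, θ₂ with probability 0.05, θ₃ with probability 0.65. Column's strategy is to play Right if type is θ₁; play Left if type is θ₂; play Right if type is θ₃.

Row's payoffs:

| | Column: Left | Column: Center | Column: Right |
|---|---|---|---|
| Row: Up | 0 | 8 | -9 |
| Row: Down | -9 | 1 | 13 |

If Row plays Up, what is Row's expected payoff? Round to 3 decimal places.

-8.550

Take the expectation over Column's type, weighting each type's action by its prior probability.
E[Up] = 0.3·(-9) + 0.05·0 + 0.65·(-9) = (-2.7) + 0 + (-5.85) = -8.55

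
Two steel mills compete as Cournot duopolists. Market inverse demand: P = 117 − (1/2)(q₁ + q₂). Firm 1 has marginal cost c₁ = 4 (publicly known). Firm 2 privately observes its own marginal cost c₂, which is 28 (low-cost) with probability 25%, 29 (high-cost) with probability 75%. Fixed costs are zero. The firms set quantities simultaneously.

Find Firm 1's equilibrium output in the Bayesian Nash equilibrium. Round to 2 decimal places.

91.83

Type-c best response for Firm 2: q₂(c) = (117 − c) − q₁/2.
Firm 1 maximizes expected profit; its first-order condition is 117 − q₁ − (1/2)E[q₂] − 4 = 0.
Substituting E[q₂] and solving: E[c₂] = 28.75, so q₁ = (117 − 2·4 + 28.75)/(3/2) = 91.8333.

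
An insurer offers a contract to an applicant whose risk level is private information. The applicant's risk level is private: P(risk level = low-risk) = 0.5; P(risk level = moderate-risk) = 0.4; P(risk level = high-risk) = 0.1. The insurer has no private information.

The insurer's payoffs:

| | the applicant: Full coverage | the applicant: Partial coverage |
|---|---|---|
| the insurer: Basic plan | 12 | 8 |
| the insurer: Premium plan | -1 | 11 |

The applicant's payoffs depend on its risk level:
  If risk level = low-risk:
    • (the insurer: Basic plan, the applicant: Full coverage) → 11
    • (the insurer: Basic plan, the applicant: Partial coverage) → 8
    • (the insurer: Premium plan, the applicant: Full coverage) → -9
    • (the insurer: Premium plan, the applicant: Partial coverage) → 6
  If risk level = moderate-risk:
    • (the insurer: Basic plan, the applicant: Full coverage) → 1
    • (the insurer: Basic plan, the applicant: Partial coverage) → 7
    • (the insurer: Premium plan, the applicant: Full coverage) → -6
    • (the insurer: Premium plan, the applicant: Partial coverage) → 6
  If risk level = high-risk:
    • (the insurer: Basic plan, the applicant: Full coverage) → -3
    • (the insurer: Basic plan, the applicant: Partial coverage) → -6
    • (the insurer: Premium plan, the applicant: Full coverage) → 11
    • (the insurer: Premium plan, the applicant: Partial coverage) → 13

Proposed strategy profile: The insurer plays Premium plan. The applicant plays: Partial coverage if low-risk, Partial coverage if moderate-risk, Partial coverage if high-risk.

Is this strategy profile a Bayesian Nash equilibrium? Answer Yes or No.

Yes

The insurer plays Premium plan: E[Premium plan] = 0.5·(11) + 0.4·(11) + 0.1·(11) = 11; E[Basic plan] = 8. Best-responding. ✓
The applicant (risk level low-risk), facing Premium plan: Full coverage gives -9, Partial coverage gives 6. Proposed Partial coverage is best. ✓
The applicant (risk level moderate-risk), facing Premium plan: Full coverage gives -6, Partial coverage gives 6. Proposed Partial coverage is best. ✓
The applicant (risk level high-risk), facing Premium plan: Full coverage gives 11, Partial coverage gives 13. Proposed Partial coverage is best. ✓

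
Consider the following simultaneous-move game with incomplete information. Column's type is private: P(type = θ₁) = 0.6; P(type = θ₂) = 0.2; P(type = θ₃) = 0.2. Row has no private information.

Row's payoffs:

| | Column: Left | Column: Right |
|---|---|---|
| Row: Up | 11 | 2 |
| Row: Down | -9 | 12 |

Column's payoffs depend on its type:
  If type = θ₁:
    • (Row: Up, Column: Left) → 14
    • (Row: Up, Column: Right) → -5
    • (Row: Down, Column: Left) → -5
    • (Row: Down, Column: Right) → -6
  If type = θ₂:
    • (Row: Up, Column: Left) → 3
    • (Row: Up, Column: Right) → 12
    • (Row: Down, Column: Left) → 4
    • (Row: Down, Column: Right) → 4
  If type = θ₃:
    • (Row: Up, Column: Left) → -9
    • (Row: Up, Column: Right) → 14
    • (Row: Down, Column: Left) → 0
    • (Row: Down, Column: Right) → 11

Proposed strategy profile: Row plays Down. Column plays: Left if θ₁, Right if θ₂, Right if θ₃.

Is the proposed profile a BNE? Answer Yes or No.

No

A profile is a BNE iff every type of every player is best-responding given beliefs about the other side.
Row plays Down: E[Down] = 0.6·(-9) + 0.2·(12) + 0.2·(12) = -0.6; E[Up] = 7.4. Not best-responding. ✗
Column (type θ₁), facing Down: Left gives -5, Right gives -6. Proposed Left is best. ✓
Column (type θ₂), facing Down: Left gives 4, Right gives 4. Proposed Right is best. ✓
Column (type θ₃), facing Down: Left gives 0, Right gives 11. Proposed Right is best. ✓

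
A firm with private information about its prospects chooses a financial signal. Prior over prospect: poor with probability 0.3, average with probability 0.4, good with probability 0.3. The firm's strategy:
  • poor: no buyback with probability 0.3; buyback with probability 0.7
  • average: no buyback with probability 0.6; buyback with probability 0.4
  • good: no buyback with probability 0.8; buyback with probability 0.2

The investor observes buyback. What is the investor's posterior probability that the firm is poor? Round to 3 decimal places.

Apply Bayes' rule using the sender's strategy as the likelihood.
P(buyback) = 0.3·0.7 + 0.4·0.4 + 0.3·0.2 = 0.43
P(poor | buyback) = (0.3·0.7) / 0.43 = 0.21 / 0.43 = 0.488372

0.488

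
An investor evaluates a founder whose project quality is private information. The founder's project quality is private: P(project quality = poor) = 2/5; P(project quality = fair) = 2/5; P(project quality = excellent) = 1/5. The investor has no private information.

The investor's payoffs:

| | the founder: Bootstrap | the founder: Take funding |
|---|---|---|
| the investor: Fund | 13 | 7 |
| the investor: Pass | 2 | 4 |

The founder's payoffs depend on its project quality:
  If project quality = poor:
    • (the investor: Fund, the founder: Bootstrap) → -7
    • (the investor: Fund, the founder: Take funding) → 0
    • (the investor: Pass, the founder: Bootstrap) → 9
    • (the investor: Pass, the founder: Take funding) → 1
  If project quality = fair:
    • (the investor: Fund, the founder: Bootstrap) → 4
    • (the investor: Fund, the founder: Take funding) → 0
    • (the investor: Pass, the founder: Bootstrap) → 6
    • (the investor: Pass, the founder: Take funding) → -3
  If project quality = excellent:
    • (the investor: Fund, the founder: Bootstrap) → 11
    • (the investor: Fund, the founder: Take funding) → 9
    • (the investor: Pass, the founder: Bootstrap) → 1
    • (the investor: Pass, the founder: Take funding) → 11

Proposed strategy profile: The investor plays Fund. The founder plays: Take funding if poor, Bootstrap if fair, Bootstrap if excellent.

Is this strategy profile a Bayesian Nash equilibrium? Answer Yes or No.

Yes

A profile is a BNE iff every type of every player is best-responding given beliefs about the other side.
The investor plays Fund: E[Fund] = 2/5·(7) + 2/5·(13) + 1/5·(13) = 53/5; E[Pass] = 14/5. Best-responding. ✓
The founder (project quality poor), facing Fund: Bootstrap gives -7, Take funding gives 0. Proposed Take funding is best. ✓
The founder (project quality fair), facing Fund: Bootstrap gives 4, Take funding gives 0. Proposed Bootstrap is best. ✓
The founder (project quality excellent), facing Fund: Bootstrap gives 11, Take funding gives 9. Proposed Bootstrap is best. ✓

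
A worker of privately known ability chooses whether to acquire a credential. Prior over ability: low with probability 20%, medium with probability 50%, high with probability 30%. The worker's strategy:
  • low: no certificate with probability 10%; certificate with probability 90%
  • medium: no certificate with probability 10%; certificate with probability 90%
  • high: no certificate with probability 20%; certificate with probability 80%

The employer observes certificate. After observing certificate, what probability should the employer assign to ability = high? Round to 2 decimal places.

P(certificate) = 0.2·0.9 + 0.5·0.9 + 0.3·0.8 = 0.87
P(high | certificate) = (0.3·0.8) / 0.87 = 0.24 / 0.87 = 0.275862

0.28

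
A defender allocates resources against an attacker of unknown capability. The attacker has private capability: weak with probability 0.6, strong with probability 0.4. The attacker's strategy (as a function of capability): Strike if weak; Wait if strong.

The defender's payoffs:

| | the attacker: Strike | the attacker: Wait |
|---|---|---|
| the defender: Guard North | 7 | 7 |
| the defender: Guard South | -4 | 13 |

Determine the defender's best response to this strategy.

Guard North

E[Guard North] = 0.6·(7) + 0.4·(7) = 7
E[Guard South] = 0.6·(-4) + 0.4·(13) = 2.8
Best response: Guard North (7 is the largest).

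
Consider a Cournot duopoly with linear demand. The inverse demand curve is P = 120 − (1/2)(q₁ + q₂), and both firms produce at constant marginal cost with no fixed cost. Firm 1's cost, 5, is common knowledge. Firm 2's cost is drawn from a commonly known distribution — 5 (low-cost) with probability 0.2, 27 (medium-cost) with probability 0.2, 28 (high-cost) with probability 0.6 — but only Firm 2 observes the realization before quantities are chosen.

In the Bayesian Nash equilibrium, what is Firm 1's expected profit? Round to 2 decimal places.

3942.72

Type-c best response for Firm 2: q₂(c) = (120 − c) − q₁/2.
Firm 1 maximizes expected profit; its first-order condition is 120 − q₁ − (1/2)E[q₂] − 5 = 0.
Substituting E[q₂] and solving: E[c₂] = 23.2, so q₁ = (120 − 2·5 + 23.2)/(3/2) = 88.8.
E[P] = 120 − (1/2)·(q₁ + E[q₂]) = 49.4; Firm 1's expected profit = (E[P] − 5)·q₁ = (49.4 − 5)·88.8 = 3942.72.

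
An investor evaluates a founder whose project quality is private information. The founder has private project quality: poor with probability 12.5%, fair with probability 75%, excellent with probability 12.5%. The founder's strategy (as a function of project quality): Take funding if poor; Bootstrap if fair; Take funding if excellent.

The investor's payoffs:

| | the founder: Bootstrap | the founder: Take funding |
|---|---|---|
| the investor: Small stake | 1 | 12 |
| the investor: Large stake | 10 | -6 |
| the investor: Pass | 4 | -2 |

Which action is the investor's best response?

E[Small stake] = 0.125·(12) + 0.75·(1) + 0.125·(12) = 3.75
E[Large stake] = 0.125·(-6) + 0.75·(10) + 0.125·(-6) = 6
E[Pass] = 0.125·(-2) + 0.75·(4) + 0.125·(-2) = 2.5
Best response: Large stake (6 is the largest).

Large stake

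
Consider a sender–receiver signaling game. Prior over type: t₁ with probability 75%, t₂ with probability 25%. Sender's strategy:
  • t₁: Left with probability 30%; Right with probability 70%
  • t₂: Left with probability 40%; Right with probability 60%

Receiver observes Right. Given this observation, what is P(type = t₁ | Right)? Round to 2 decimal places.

P(Right) = 0.75·0.7 + 0.25·0.6 = 0.675
P(t₁ | Right) = (0.75·0.7) / 0.675 = 0.525 / 0.675 = 0.777778

0.78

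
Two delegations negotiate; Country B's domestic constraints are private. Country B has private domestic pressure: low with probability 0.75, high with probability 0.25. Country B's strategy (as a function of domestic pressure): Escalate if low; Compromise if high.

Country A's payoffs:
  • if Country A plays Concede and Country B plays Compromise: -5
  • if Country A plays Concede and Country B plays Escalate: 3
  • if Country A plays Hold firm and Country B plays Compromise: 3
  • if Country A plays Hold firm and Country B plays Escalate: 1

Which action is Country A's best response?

Hold firm

E[Concede] = 0.75·(3) + 0.25·(-5) = 1
E[Hold firm] = 0.75·(1) + 0.25·(3) = 1.5
Best response: Hold firm (1.5 is the largest).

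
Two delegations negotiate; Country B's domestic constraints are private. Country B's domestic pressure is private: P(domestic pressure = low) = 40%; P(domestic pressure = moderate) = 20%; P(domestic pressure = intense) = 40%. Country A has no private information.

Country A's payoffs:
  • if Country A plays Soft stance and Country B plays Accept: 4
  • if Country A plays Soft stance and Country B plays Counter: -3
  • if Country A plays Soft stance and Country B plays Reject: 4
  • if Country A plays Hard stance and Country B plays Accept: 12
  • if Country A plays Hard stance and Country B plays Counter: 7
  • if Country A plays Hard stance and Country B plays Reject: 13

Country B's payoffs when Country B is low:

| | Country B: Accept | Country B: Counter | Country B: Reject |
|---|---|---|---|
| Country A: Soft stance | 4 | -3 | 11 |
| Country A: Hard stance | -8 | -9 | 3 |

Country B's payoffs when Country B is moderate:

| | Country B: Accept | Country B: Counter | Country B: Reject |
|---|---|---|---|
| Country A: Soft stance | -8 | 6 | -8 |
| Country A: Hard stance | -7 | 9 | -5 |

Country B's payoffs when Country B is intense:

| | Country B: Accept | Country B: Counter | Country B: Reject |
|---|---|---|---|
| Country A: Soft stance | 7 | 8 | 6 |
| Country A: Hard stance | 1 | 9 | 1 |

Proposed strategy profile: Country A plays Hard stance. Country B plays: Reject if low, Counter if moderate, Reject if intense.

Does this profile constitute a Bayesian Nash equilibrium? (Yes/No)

A profile is a BNE iff every type of every player is best-responding given beliefs about the other side.
Country A plays Hard stance: E[Hard stance] = 0.4·(13) + 0.2·(7) + 0.4·(13) = 11.8; E[Soft stance] = 2.6. Best-responding. ✓
Country B (domestic pressure low), facing Hard stance: Accept gives -8, Counter gives -9, Reject gives 3. Proposed Reject is best. ✓
Country B (domestic pressure moderate), facing Hard stance: Accept gives -7, Counter gives 9, Reject gives -5. Proposed Counter is best. ✓
Country B (domestic pressure intense), facing Hard stance: Accept gives 1, Counter gives 9, Reject gives 1. Proposed Reject is not best — profitable deviation exists. ✗

No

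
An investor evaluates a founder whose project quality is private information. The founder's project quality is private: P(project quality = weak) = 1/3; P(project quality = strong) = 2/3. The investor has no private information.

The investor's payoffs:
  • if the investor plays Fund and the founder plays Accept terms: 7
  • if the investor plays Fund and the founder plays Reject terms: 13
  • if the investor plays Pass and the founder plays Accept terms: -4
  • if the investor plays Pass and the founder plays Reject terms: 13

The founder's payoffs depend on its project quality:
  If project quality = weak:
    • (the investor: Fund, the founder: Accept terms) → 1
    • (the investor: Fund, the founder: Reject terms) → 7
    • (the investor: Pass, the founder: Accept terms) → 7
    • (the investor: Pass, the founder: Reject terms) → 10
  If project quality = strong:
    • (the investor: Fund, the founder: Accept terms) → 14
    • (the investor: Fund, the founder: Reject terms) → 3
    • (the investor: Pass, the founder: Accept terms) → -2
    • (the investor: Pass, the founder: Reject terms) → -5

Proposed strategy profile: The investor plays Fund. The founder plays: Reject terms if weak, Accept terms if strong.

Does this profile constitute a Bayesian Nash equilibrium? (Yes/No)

A profile is a BNE iff every type of every player is best-responding given beliefs about the other side.
The investor plays Fund: E[Fund] = 1/3·(13) + 2/3·(7) = 9; E[Pass] = 5/3. Best-responding. ✓
The founder (project quality weak), facing Fund: Accept terms gives 1, Reject terms gives 7. Proposed Reject terms is best. ✓
The founder (project quality strong), facing Fund: Accept terms gives 14, Reject terms gives 3. Proposed Accept terms is best. ✓

Yes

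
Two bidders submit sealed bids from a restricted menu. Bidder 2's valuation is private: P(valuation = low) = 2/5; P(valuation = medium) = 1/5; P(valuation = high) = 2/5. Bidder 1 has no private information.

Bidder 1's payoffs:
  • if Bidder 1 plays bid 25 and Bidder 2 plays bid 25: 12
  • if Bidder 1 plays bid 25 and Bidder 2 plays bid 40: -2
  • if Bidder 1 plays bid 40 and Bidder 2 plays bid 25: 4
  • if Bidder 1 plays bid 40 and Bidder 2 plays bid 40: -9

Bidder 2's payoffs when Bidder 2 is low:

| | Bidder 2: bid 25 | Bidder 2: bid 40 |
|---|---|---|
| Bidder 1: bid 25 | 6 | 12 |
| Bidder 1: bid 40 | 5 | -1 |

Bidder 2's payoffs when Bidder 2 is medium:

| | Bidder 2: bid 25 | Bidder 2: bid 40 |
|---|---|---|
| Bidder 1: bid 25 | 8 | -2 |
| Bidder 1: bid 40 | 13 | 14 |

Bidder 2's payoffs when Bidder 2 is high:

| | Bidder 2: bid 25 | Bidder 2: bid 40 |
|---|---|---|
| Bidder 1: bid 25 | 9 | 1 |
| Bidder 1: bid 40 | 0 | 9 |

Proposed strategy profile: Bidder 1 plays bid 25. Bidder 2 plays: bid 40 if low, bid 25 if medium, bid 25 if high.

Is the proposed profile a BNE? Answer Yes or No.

A profile is a BNE iff every type of every player is best-responding given beliefs about the other side.
Bidder 1 plays bid 25: E[bid 25] = 2/5·(-2) + 1/5·(12) + 2/5·(12) = 32/5; E[bid 40] = -6/5. Best-responding. ✓
Bidder 2 (valuation low), facing bid 25: bid 25 gives 6, bid 40 gives 12. Proposed bid 40 is best. ✓
Bidder 2 (valuation medium), facing bid 25: bid 25 gives 8, bid 40 gives -2. Proposed bid 25 is best. ✓
Bidder 2 (valuation high), facing bid 25: bid 25 gives 9, bid 40 gives 1. Proposed bid 25 is best. ✓

Yes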